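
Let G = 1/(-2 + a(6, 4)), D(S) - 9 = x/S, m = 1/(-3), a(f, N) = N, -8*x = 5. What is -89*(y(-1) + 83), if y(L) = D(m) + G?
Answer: -67195/8 ≈ -8399.4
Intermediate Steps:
x = -5/8 (x = -⅛*5 = -5/8 ≈ -0.62500)
m = -⅓ ≈ -0.33333
D(S) = 9 - 5/(8*S)
G = ½ (G = 1/(-2 + 4) = 1/2 = ½ ≈ 0.50000)
y(L) = 91/8 (y(L) = (9 - 5/(8*(-⅓))) + ½ = (9 - 5/8*(-3)) + ½ = (9 + 15/8) + ½ = 87/8 + ½ = 91/8)
-89*(y(-1) + 83) = -89*(91/8 + 83) = -89*755/8 = -67195/8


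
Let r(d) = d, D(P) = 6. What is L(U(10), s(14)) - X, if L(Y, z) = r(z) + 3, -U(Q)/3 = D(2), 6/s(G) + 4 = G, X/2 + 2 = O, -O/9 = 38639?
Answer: 3477548/5 ≈ 6.9551e+5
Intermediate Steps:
O = -347751 (O = -9*38639 = -347751)
X = -695506 (X = -4 + 2*(-347751) = -4 - 695502 = -695506)
s(G) = 6/(-4 + G)
U(Q) = -18 (U(Q) = -3*6 = -18)
L(Y, z) = 3 + z (L(Y, z) = z + 3 = 3 + z)
L(U(10), s(14)) - X = (3 + 6/(-4 + 14)) - 1*(-695506) = (3 + 6/10) + 695506 = (3 + 6*(⅒)) + 695506 = (3 + ⅗) + 695506 = 18/5 + 695506 = 3477548/5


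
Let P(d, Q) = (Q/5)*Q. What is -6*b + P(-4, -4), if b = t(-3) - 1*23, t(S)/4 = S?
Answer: 1066/5 ≈ 213.20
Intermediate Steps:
t(S) = 4*S
P(d, Q) = Q**2/5 (P(d, Q) = (Q*(1/5))*Q = (Q/5)*Q = Q**2/5)
b = -35 (b = 4*(-3) - 1*23 = -12 - 23 = -35)
-6*b + P(-4, -4) = -6*(-35) + (1/5)*(-4)**2 = 210 + (1/5)*16 = 210 + 16/5 = 1066/5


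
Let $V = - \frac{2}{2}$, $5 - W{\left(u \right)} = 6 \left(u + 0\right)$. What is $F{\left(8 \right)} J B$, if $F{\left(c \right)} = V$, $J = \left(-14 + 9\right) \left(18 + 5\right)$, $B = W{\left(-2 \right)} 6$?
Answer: $11730$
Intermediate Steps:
$W{\left(u \right)} = 5 - 6 u$ ($W{\left(u \right)} = 5 - 6 \left(u + 0\right) = 5 - 6 u$)
$B = 102$ ($B = \left(5 - -12\right) 6 = \left(5 + 12\right) 6 = 17 \cdot 6 = 102$)
$J = -115$ ($J = \left(-5\right) 23 = -115$)
$V = -1$ ($V = \left(-2\right) \frac{1}{2} = -1$)
$F{\left(c \right)} = -1$
$F{\left(8 \right)} J B = \left(-1\right) \left(-115\right) 102 = 115 \cdot 102 = 11730$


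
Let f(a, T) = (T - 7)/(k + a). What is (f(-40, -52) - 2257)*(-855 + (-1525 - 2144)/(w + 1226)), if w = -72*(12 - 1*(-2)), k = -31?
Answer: 15222585546/7739 ≈ 1.9670e+6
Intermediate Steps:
w = -1008 (w = -72*(12 + 2) = -72*14 = -1008)
f(a, T) = (-7 + T)/(-31 + a) (f(a, T) = (T - 7)/(-31 + a) = (-7 + T)/(-31 + a))
(f(-40, -52) - 2257)*(-855 + (-1525 - 2144)/(w + 1226)) = ((-7 - 52)/(-31 - 40) - 2257)*(-855 + (-1525 - 2144)/(-1008 + 1226)) = (-59/(-71) - 2257)*(-855 - 3669/218) = (-1/71*(-59) - 2257)*(-855 - 3669*1/218) = (59/71 - 2257)*(-855 - 3669/218) = -160188/71*(-190059/218) = 15222585546/7739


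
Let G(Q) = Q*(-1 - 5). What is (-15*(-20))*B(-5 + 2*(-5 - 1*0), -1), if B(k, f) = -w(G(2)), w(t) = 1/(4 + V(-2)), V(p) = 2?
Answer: -50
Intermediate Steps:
G(Q) = -6*Q (G(Q) = Q*(-6) = -6*Q)
w(t) = ⅙ (w(t) = 1/(4 + 2) = 1/6 = ⅙)
B(k, f) = -⅙ (B(k, f) = -1*⅙ = -⅙)
(-15*(-20))*B(-5 + 2*(-5 - 1*0), -1) = -15*(-20)*(-⅙) = 300*(-⅙) = -50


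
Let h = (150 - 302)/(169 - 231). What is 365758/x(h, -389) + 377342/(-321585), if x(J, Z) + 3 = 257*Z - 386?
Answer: -602686373/125096565 ≈ -4.8178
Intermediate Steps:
h = 76/31 (h = -152/(-62) = -152*(-1/62) = 76/31 ≈ 2.4516)
x(J, Z) = -389 + 257*Z (x(J, Z) = -3 + (257*Z - 386) = -3 + (-386 + 257*Z) = -389 + 257*Z)
365758/x(h, -389) + 377342/(-321585) = 365758/(-389 + 257*(-389)) + 377342/(-321585) = 365758/(-389 - 99973) + 377342*(-1/321585) = 365758/(-100362) - 377342/321585 = 365758*(-1/100362) - 377342/321585 = -4253/1167 - 377342/321585 = -602686373/125096565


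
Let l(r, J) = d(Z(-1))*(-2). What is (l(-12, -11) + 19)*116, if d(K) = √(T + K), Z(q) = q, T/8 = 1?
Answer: 2204 - 232*√7 ≈ 1590.2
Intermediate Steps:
T = 8 (T = 8*1 = 8)
d(K) = √(8 + K)
l(r, J) = -2*√7 (l(r, J) = √(8 - 1)*(-2) = √7*(-2) = -2*√7)
(l(-12, -11) + 19)*116 = (-2*√7 + 19)*116 = (19 - 2*√7)*116 = 2204 - 232*√7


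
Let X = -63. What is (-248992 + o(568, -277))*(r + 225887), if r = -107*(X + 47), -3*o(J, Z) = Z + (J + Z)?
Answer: -170014177010/3 ≈ -5.6671e+10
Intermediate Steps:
o(J, Z) = -2*Z/3 - J/3 (o(J, Z) = -(Z + (J + Z))/3 = -(J + 2*Z)/3 = -2*Z/3 - J/3)
r = 1712 (r = -107*(-63 + 47) = -107*(-16) = 1712)
(-248992 + o(568, -277))*(r + 225887) = (-248992 + (-2/3*(-277) - 1/3*568))*(1712 + 225887) = (-248992 + (554/3 - 568/3))*227599 = (-248992 - 14/3)*227599 = -746990/3*227599 = -170014177010/3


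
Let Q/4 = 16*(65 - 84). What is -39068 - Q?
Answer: -37852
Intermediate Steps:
Q = -1216 (Q = 4*(16*(65 - 84)) = 4*(16*(-19)) = 4*(-304) = -1216)
-39068 - Q = -39068 - 1*(-1216) = -39068 + 1216 = -37852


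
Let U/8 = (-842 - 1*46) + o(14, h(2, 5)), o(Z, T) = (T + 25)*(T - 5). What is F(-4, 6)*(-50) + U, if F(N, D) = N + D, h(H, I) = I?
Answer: -7204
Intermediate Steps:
o(Z, T) = (-5 + T)*(25 + T) (o(Z, T) = (25 + T)*(-5 + T) = (-5 + T)*(25 + T))
F(N, D) = D + N
U = -7104 (U = 8*((-842 - 1*46) + (-125 + 5² + 20*5)) = 8*((-842 - 46) + (-125 + 25 + 100)) = 8*(-888 + 0) = 8*(-888) = -7104)
F(-4, 6)*(-50) + U = (6 - 4)*(-50) - 7104 = 2*(-50) - 7104 = -100 - 7104 = -7204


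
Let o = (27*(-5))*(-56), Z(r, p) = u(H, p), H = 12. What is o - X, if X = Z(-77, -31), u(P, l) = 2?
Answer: 7558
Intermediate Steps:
Z(r, p) = 2
X = 2
o = 7560 (o = -135*(-56) = 7560)
o - X = 7560 - 1*2 = 7560 - 2 = 7558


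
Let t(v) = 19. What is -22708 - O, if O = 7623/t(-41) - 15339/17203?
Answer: -7553115784/326857 ≈ -23108.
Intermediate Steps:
O = 130847028/326857 (O = 7623/19 - 15339/17203 = 130847028/326857 ≈ 400.32)
-22708 - O = -22708 - 1*130847028/326857 = -22708 - 130847028/326857 = -7553115784/326857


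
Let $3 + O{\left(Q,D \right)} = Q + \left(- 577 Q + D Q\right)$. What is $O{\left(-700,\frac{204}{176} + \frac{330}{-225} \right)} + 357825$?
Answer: $\frac{25120831}{33} \approx 7.6124 \cdot 10^{5}$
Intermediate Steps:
$O{\left(Q,D \right)} = -3 - 576 Q + D Q$ ($O{\left(Q,D \right)} = -3 + \left(Q + \left(- 577 Q + D Q\right)\right) = -3 + \left(- 576 Q + D Q\right) = -3 - 576 Q + D Q$)
$O{\left(-700,\frac{204}{176} + \frac{330}{-225} \right)} + 357825 = \left(-3 - -403200 + \left(\frac{204}{176} + \frac{330}{-225}\right) \left(-700\right)\right) + 357825 = \left(-3 + 403200 + \left(204 \cdot \frac{1}{176} + 330 \left(- \frac{1}{225}\right)\right) \left(-700\right)\right) + 357825 = \left(-3 + 403200 + \left(\frac{51}{44} - \frac{22}{15}\right) \left(-700\right)\right) + 357825 = \left(-3 + 403200 - - \frac{7105}{33}\right) + 357825 = \left(-3 + 403200 + \frac{7105}{33}\right) + 357825 = \frac{13312606}{33} + 357825 = \frac{25120831}{33}$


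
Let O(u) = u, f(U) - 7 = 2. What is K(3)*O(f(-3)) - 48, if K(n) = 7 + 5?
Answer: 60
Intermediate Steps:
f(U) = 9 (f(U) = 7 + 2 = 9)
K(n) = 12
K(3)*O(f(-3)) - 48 = 12*9 - 48 = 108 - 48 = 60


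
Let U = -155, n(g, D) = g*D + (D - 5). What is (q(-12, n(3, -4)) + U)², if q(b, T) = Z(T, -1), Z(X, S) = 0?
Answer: 24025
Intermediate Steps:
n(g, D) = -5 + D + D*g (n(g, D) = D*g + (-5 + D) = -5 + D + D*g)
q(b, T) = 0
(q(-12, n(3, -4)) + U)² = (0 - 155)² = (-155)² = 24025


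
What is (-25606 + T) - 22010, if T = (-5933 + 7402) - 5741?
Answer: -51888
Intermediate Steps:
T = -4272 (T = 1469 - 5741 = -4272)
(-25606 + T) - 22010 = (-25606 - 4272) - 22010 = -29878 - 22010 = -51888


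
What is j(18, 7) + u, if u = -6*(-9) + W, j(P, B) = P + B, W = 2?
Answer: 81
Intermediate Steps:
j(P, B) = B + P
u = 56 (u = -6*(-9) + 2 = 54 + 2 = 56)
j(18, 7) + u = (7 + 18) + 56 = 25 + 56 = 81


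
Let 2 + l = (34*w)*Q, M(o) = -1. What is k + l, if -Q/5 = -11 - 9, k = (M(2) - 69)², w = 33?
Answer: 117098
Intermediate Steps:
k = 4900 (k = (-1 - 69)² = (-70)² = 4900)
Q = 100 (Q = -5*(-11 - 9) = -5*(-20) = 100)
l = 112198 (l = -2 + (34*33)*100 = -2 + 1122*100 = -2 + 112200 = 112198)
k + l = 4900 + 112198 = 117098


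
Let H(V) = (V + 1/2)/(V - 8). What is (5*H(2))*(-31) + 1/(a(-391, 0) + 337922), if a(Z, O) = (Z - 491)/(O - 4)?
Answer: 524120899/8115420 ≈ 64.583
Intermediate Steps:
a(Z, O) = (-491 + Z)/(-4 + O)
H(V) = (½ + V)/(-8 + V) (H(V) = (V + ½)/(-8 + V) = (½ + V)/(-8 + V))
(5*H(2))*(-31) + 1/(a(-391, 0) + 337922) = (5*((½ + 2)/(-8 + 2)))*(-31) + 1/((-491 - 391)/(-4 + 0) + 337922) = (5*((5/2)/(-6)))*(-31) + 1/(-882/(-4) + 337922) = (5*(-⅙*5/2))*(-31) + 1/(-¼*(-882) + 337922) = (5*(-5/12))*(-31) + 1/(441/2 + 337922) = -25/12*(-31) + 1/(676285/2) = 775/12 + 2/676285 = 524120899/8115420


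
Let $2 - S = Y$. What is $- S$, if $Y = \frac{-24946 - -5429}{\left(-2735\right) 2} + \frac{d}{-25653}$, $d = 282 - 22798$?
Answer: $\frac{343188301}{140321910} \approx 2.4457$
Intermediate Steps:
$d = -22516$
$Y = \frac{623832121}{140321910}$ ($Y = \frac{-24946 - -5429}{\left(-2735\right) 2} - \frac{22516}{-25653} = \frac{-24946 + 5429}{-5470} - - \frac{22516}{25653} = \left(-19517\right) \left(- \frac{1}{5470}\right) + \frac{22516}{25653} = \frac{19517}{5470} + \frac{22516}{25653} = \frac{623832121}{140321910} \approx 4.4457$)
$S = - \frac{343188301}{140321910}$ ($S = 2 - \frac{623832121}{140321910} = - \frac{343188301}{140321910} \approx -2.4457$)
$- S = \left(-1\right) \left(- \frac{343188301}{140321910}\right) = \frac{343188301}{140321910}$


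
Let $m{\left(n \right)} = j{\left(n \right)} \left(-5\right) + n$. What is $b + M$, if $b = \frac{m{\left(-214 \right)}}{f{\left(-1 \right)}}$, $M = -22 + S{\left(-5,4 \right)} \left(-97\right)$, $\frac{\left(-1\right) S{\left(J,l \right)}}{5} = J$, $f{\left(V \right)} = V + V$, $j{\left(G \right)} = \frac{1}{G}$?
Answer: $- \frac{1001525}{428} \approx -2340.0$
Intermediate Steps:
$f{\left(V \right)} = 2 V$
$S{\left(J,l \right)} = - 5 J$
$m{\left(n \right)} = n - \frac{5}{n}$ ($m{\left(n \right)} = \frac{1}{n} \left(-5\right) + n = - \frac{5}{n} + n = n - \frac{5}{n}$)
$M = -2447$ ($M = -22 + \left(-5\right) \left(-5\right) \left(-97\right) = -22 + 25 \left(-97\right) = -22 - 2425 = -2447$)
$b = \frac{45791}{428}$ ($b = \frac{-214 - \frac{5}{-214}}{2 \left(-1\right)} = \frac{-214 - - \frac{5}{214}}{-2} = \left(-214 + \frac{5}{214}\right) \left(- \frac{1}{2}\right) = \left(- \frac{45791}{214}\right) \left(- \frac{1}{2}\right) = \frac{45791}{428} \approx 106.99$)
$b + M = \frac{45791}{428} - 2447 = - \frac{1001525}{428}$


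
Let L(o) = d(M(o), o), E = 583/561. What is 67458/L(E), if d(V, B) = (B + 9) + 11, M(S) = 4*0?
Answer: 3440358/1073 ≈ 3206.3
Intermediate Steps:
M(S) = 0
E = 53/51 (E = 583*(1/561) = 53/51 ≈ 1.0392)
d(V, B) = 20 + B (d(V, B) = (9 + B) + 11 = 20 + B)
L(o) = 20 + o
67458/L(E) = 67458/(20 + 53/51) = 67458/(1073/51) = 67458*(51/1073) = 3440358/1073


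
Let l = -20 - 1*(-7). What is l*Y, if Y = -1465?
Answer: 19045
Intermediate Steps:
l = -13 (l = -20 + 7 = -13)
l*Y = -13*(-1465) = 19045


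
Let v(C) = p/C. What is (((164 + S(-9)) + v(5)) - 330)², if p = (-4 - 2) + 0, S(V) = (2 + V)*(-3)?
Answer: 534361/25 ≈ 21374.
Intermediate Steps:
S(V) = -6 - 3*V
p = -6 (p = -6 + 0 = -6)
v(C) = -6/C
(((164 + S(-9)) + v(5)) - 330)² = (((164 + (-6 - 3*(-9))) - 6/5) - 330)² = (((164 + (-6 + 27)) - 6*⅕) - 330)² = (((164 + 21) - 6/5) - 330)² = ((185 - 6/5) - 330)² = (919/5 - 330)² = (-731/5)² = 534361/25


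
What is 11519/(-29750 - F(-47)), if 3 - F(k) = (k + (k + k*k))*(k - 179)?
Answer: -11519/507743 ≈ -0.022687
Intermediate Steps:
F(k) = 3 - (-179 + k)*(k² + 2*k) (F(k) = 3 - (k + (k + k*k))*(k - 179) = 3 - (k + (k + k²))*(-179 + k) = 3 - (k² + 2*k)*(-179 + k) = 3 - (-179 + k)*(k² + 2*k))
11519/(-29750 - F(-47)) = 11519/(-29750 - (3 - 1*(-47)³ + 177*(-47)² + 358*(-47))) = 11519/(-29750 - (3 - 1*(-103823) + 177*2209 - 16826)) = 11519/(-29750 - (3 + 103823 + 390993 - 16826)) = 11519/(-29750 - 1*477993) = 11519/(-29750 - 477993) = 11519/(-507743) = 11519*(-1/507743) = -11519/507743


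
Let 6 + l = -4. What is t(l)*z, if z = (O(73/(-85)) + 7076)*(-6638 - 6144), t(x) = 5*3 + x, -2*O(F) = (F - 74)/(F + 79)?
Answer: -333766236265/738 ≈ -4.5226e+8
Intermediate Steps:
l = -10 (l = -6 - 4 = -10)
O(F) = -(-74 + F)/(2*(79 + F)) (O(F) = -(F - 74)/(2*(F + 79)) = -(-74 + F)/(2*(79 + F)))
t(x) = 15 + x
z = -66753247253/738 (z = ((74 - 73/(-85))/(2*(79 + 73/(-85))) + 7076)*(-6638 - 6144) = ((74 - 73*(-1)/85)/(2*(79 + 73*(-1/85))) + 7076)*(-12782) = ((74 - 1*(-73/85))/(2*(79 - 73/85)) + 7076)*(-12782) = ((74 + 73/85)/(2*(6642/85)) + 7076)*(-12782) = ((½)*(85/6642)*(6363/85) + 7076)*(-12782) = (707/1476 + 7076)*(-12782) = (10444883/1476)*(-12782) = -66753247253/738 ≈ -9.0452e+7)
t(l)*z = (15 - 10)*(-66753247253/738) = 5*(-66753247253/738) = -333766236265/738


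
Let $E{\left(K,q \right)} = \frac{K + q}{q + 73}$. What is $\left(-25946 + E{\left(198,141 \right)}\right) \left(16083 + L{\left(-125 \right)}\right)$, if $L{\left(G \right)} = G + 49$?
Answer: $- \frac{88872544735}{214} \approx -4.1529 \cdot 10^{8}$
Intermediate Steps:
$L{\left(G \right)} = 49 + G$
$E{\left(K,q \right)} = \frac{K + q}{73 + q}$
$\left(-25946 + E{\left(198,141 \right)}\right) \left(16083 + L{\left(-125 \right)}\right) = \left(-25946 + \frac{198 + 141}{73 + 141}\right) \left(16083 + \left(49 - 125\right)\right) = \left(-25946 + \frac{1}{214} \cdot 339\right) \left(16083 - 76\right) = \left(-25946 + \frac{1}{214} \cdot 339\right) 16007 = \left(-25946 + \frac{339}{214}\right) 16007 = \left(- \frac{5552105}{214}\right) 16007 = - \frac{88872544735}{214}$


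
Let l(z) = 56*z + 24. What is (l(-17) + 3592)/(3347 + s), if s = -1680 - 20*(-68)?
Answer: 888/1009 ≈ 0.88008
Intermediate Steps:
l(z) = 24 + 56*z
s = -320 (s = -1680 - 1*(-1360) = -1680 + 1360 = -320)
(l(-17) + 3592)/(3347 + s) = ((24 + 56*(-17)) + 3592)/(3347 - 320) = ((24 - 952) + 3592)/3027 = (-928 + 3592)*(1/3027) = 2664*(1/3027) = 888/1009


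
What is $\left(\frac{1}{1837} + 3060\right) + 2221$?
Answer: $\frac{9701198}{1837} \approx 5281.0$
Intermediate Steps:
$\left(\frac{1}{1837} + 3060\right) + 2221 = \frac{5621221}{1837} + 2221 = \frac{9701198}{1837}$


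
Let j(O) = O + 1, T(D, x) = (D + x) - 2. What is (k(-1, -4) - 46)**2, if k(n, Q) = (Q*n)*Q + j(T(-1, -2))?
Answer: 4356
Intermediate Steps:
T(D, x) = -2 + D + x
j(O) = 1 + O
k(n, Q) = -4 + n*Q**2 (k(n, Q) = (Q*n)*Q + (1 + (-2 - 1 - 2)) = n*Q**2 + (1 - 5) = n*Q**2 - 4 = -4 + n*Q**2)
(k(-1, -4) - 46)**2 = ((-4 - 1*(-4)**2) - 46)**2 = ((-4 - 1*16) - 46)**2 = ((-4 - 16) - 46)**2 = (-20 - 46)**2 = (-66)**2 = 4356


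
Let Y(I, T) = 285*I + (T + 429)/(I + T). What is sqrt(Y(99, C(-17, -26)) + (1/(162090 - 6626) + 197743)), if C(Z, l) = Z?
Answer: sqrt(2295116717435633202)/3187012 ≈ 475.36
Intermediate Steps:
Y(I, T) = 285*I + (429 + T)/(I + T)
sqrt(Y(99, C(-17, -26)) + (1/(162090 - 6626) + 197743)) = sqrt((429 - 17 + 285*99**2 + 285*99*(-17))/(99 - 17) + (1/(162090 - 6626) + 197743)) = sqrt((429 - 17 + 285*9801 - 479655)/82 + (1/155464 + 197743)) = sqrt((429 - 17 + 2793285 - 479655)/82 + (1/155464 + 197743)) = sqrt((1/82)*2314042 + 30741917753/155464) = sqrt(1157021/41 + 30741917753/155464) = sqrt(1440293740617/6374024) = sqrt(2295116717435633202)/3187012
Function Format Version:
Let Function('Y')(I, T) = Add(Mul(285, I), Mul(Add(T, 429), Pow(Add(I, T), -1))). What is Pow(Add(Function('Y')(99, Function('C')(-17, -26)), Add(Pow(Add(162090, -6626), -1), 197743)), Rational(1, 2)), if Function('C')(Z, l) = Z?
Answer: Mul(Rational(1, 3187012), Pow(2295116717435633202, Rational(1, 2))) ≈ 475.36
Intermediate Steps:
Function('Y')(I, T) = Add(Mul(285, I), Mul(Pow(Add(I, T), -1), Add(429, T))) (Function('Y')(I, T) = Add(Mul(285, I), Mul(Add(429, T), Pow(Add(I, T), -1))) = Add(Mul(285, I), Mul(Pow(Add(I, T), -1), Add(429, T))))
Pow(Add(Function('Y')(99, Function('C')(-17, -26)), Add(Pow(Add(162090, -6626), -1), 197743)), Rational(1, 2)) = Pow(Add(Mul(Pow(Add(99, -17), -1), Add(429, -17, Mul(285, Pow(99, 2)), Mul(285, 99, -17))), Add(Pow(Add(162090, -6626), -1), 197743)), Rational(1, 2)) = Pow(Add(Mul(Pow(82, -1), Add(429, -17, Mul(285, 9801), -479655)), Add(Pow(155464, -1), 197743)), Rational(1, 2)) = Pow(Add(Mul(Rational(1, 82), Add(429, -17, 2793285, -479655)), Add(Rational(1, 155464), 197743)), Rational(1, 2)) = Pow(Add(Mul(Rational(1, 82), 2314042), Rational(30741917753, 155464)), Rational(1, 2)) = Pow(Add(Rational(1157021, 41), Rational(30741917753, 155464)), Rational(1, 2)) = Pow(Rational(1440293740617, 6374024), Rational(1, 2)) = Mul(Rational(1, 3187012), Pow(2295116717435633202, Rational(1, 2)))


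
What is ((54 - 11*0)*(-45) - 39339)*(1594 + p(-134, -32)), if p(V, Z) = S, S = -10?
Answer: -66162096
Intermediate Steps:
p(V, Z) = -10
((54 - 11*0)*(-45) - 39339)*(1594 + p(-134, -32)) = ((54 - 11*0)*(-45) - 39339)*(1594 - 10) = ((54 + 0)*(-45) - 39339)*1584 = (54*(-45) - 39339)*1584 = (-2430 - 39339)*1584 = -41769*1584 = -66162096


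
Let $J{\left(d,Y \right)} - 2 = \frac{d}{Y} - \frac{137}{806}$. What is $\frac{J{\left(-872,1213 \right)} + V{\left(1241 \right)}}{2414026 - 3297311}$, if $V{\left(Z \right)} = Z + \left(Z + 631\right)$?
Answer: $- \frac{3044597957}{863568312230} \approx -0.0035256$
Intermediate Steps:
$V{\left(Z \right)} = 631 + 2 Z$ ($V{\left(Z \right)} = Z + \left(631 + Z\right) = 631 + 2 Z$)
$J{\left(d,Y \right)} = \frac{1475}{806} + \frac{d}{Y}$ ($J{\left(d,Y \right)} = 2 + \left(\frac{d}{Y} - \frac{137}{806}\right) = 2 - \left(\frac{137}{806} - \frac{d}{Y}\right) = \frac{1475}{806} + \frac{d}{Y}$)
$\frac{J{\left(-872,1213 \right)} + V{\left(1241 \right)}}{2414026 - 3297311} = \frac{\left(\frac{1475}{806} - \frac{872}{1213}\right) + \left(631 + 2 \cdot 1241\right)}{2414026 - 3297311} = \frac{\left(\frac{1475}{806} - \frac{872}{1213}\right) + \left(631 + 2482\right)}{-883285} = \left(\left(\frac{1475}{806} - \frac{872}{1213}\right) + 3113\right) \left(- \frac{1}{883285}\right) = \left(\frac{1086343}{977678} + 3113\right) \left(- \frac{1}{883285}\right) = \frac{3044597957}{977678} \left(- \frac{1}{883285}\right) = - \frac{3044597957}{863568312230}$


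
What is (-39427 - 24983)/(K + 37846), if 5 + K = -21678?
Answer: -64410/16163 ≈ -3.9850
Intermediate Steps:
K = -21683 (K = -5 - 21678 = -21683)
(-39427 - 24983)/(K + 37846) = (-39427 - 24983)/(-21683 + 37846) = -64410/16163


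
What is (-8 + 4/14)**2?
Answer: 2916/49 ≈ 59.510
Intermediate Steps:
(-8 + 4/14)**2 = (-8 + 4*(1/14))**2 = (-8 + 2/7)**2 = (-54/7)**2 = 2916/49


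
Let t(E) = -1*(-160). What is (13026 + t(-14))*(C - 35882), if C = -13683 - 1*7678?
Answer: -754806198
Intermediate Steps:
C = -21361 (C = -13683 - 7678 = -21361)
t(E) = 160
(13026 + t(-14))*(C - 35882) = (13026 + 160)*(-21361 - 35882) = 13186*(-57243) = -754806198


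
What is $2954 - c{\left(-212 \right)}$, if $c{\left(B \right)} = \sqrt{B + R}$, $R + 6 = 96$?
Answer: $2954 - i \sqrt{122} \approx 2954.0 - 11.045 i$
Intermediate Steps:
$R = 90$ ($R = -6 + 96 = 90$)
$c{\left(B \right)} = \sqrt{90 + B}$ ($c{\left(B \right)} = \sqrt{B + 90} = \sqrt{90 + B}$)
$2954 - c{\left(-212 \right)} = 2954 - \sqrt{90 - 212} = 2954 - \sqrt{-122} = 2954 - i \sqrt{122}$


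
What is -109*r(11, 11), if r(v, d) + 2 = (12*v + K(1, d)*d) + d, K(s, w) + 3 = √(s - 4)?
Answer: -11772 - 1199*I*√3 ≈ -11772.0 - 2076.7*I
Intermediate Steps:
K(s, w) = -3 + √(-4 + s) (K(s, w) = -3 + √(s - 4) = -3 + √(-4 + s))
r(v, d) = -2 + d + 12*v + d*(-3 + I*√3) (r(v, d) = -2 + ((12*v + (-3 + √(-4 + 1))*d) + d) = -2 + ((12*v + (-3 + √(-3))*d) + d) = -2 + ((12*v + (-3 + I*√3)*d) + d) = -2 + ((12*v + d*(-3 + I*√3)) + d) = -2 + (d + 12*v + d*(-3 + I*√3)) = -2 + d + 12*v + d*(-3 + I*√3))
-109*r(11, 11) = -109*(-2 + 11 + 12*11 - 1*11*(3 - I*√3)) = -109*(-2 + 11 + 132 + (-33 + 11*I*√3)) = -109*(108 + 11*I*√3) = -11772 - 1199*I*√3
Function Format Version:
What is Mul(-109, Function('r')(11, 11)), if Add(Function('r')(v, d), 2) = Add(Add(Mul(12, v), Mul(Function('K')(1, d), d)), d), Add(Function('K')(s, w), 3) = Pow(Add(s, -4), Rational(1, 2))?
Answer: Add(-11772, Mul(-1199, I, Pow(3, Rational(1, 2)))) ≈ Add(-11772., Mul(-2076.7, I))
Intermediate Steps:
Function('K')(s, w) = Add(-3, Pow(Add(-4, s), Rational(1, 2))) (Function('K')(s, w) = Add(-3, Pow(Add(s, -4), Rational(1, 2))) = Add(-3, Pow(Add(-4, s), Rational(1, 2))))
Function('r')(v, d) = Add(-2, d, Mul(12, v), Mul(d, Add(-3, Mul(I, Pow(3, Rational(1, 2)))))) (Function('r')(v, d) = Add(-2, Add(Add(Mul(12, v), Mul(Add(-3, Pow(Add(-4, 1), Rational(1, 2))), d)), d)) = Add(-2, Add(Add(Mul(12, v), Mul(Add(-3, Pow(-3, Rational(1, 2))), d)), d)) = Add(-2, Add(Add(Mul(12, v), Mul(Add(-3, Mul(I, Pow(3, Rational(1, 2)))), d)), d)) = Add(-2, Add(Add(Mul(12, v), Mul(d, Add(-3, Mul(I, Pow(3, Rational(1, 2)))))), d)) = Add(-2, Add(d, Mul(12, v), Mul(d, Add(-3, Mul(I, Pow(3, Rational(1, 2))))))) = Add(-2, d, Mul(12, v), Mul(d, Add(-3, Mul(I, Pow(3, Rational(1, 2)))))))
Mul(-109, Function('r')(11, 11)) = Mul(-109, Add(-2, 11, Mul(12, 11), Mul(-1, 11, Add(3, Mul(-1, I, Pow(3, Rational(1, 2))))))) = Mul(-109, Add(-2, 11, 132, Add(-33, Mul(11, I, Pow(3, Rational(1, 2)))))) = Mul(-109, Add(108, Mul(11, I, Pow(3, Rational(1, 2))))) = Add(-11772, Mul(-1199, I, Pow(3, Rational(1, 2))))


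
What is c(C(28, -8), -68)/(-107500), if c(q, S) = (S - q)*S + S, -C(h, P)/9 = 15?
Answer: 1156/26875 ≈ 0.043014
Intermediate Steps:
C(h, P) = -135 (C(h, P) = -9*15 = -135)
c(q, S) = S + S*(S - q) (c(q, S) = S*(S - q) + S = S + S*(S - q))
c(C(28, -8), -68)/(-107500) = -68*(1 - 68 - 1*(-135))/(-107500) = -68*(1 - 68 + 135)*(-1/107500) = -68*68*(-1/107500) = -4624*(-1/107500) = 1156/26875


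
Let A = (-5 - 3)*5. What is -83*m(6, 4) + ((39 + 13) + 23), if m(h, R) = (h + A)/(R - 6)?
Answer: -1336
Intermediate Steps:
A = -40 (A = -8*5 = -40)
m(h, R) = (-40 + h)/(-6 + R) (m(h, R) = (h - 40)/(R - 6) = (-40 + h)/(-6 + R))
-83*m(6, 4) + ((39 + 13) + 23) = -83*(-40 + 6)/(-6 + 4) + ((39 + 13) + 23) = -83*(-34)/(-2) + (52 + 23) = -(-83)*(-34)/2 + 75 = -83*17 + 75 = -1411 + 75 = -1336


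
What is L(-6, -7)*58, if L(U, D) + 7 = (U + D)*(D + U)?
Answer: 9396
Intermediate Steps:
L(U, D) = -7 + (D + U)**2 (L(U, D) = -7 + (U + D)*(D + U) = -7 + (D + U)*(D + U) = -7 + (D + U)**2)
L(-6, -7)*58 = (-7 + (-7 - 6)**2)*58 = (-7 + (-13)**2)*58 = (-7 + 169)*58 = 162*58 = 9396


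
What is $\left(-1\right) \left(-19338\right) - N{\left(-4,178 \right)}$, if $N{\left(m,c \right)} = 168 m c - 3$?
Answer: $138957$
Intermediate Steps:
$N{\left(m,c \right)} = -3 + 168 c m$ ($N{\left(m,c \right)} = 168 c m - 3 = -3 + 168 c m$)
$\left(-1\right) \left(-19338\right) - N{\left(-4,178 \right)} = \left(-1\right) \left(-19338\right) - \left(-3 + 168 \cdot 178 \left(-4\right)\right) = 19338 - \left(-3 - 119616\right) = 19338 - -119619 = 19338 + 119619 = 138957$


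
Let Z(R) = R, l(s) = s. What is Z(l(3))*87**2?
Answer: 22707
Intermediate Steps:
Z(l(3))*87**2 = 3*87**2 = 3*7569 = 22707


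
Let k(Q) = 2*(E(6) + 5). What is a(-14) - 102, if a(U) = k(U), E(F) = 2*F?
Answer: -68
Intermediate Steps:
k(Q) = 34 (k(Q) = 2*(2*6 + 5) = 2*(12 + 5) = 2*17 = 34)
a(U) = 34
a(-14) - 102 = 34 - 102 = -68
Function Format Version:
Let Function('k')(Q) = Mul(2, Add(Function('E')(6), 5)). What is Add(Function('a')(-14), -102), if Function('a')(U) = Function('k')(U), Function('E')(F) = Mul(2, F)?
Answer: -68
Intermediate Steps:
Function('k')(Q) = 34 (Function('k')(Q) = Mul(2, Add(Mul(2, 6), 5)) = Mul(2, Add(12, 5)) = Mul(2, 17) = 34)
Function('a')(U) = 34
Add(Function('a')(-14), -102) = Add(34, -102) = -68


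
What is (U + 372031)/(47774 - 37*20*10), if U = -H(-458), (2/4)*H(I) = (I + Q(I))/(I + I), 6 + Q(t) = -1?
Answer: 170389733/18491292 ≈ 9.2146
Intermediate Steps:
Q(t) = -7 (Q(t) = -6 - 1 = -7)
H(I) = (-7 + I)/I (H(I) = 2*((I - 7)/(I + I)) = 2*((-7 + I)/((2*I))) = 2*((-7 + I)*(1/(2*I))) = 2*((-7 + I)/(2*I)) = (-7 + I)/I)
U = -465/458 (U = -(-7 - 458)/(-458) = -(-1)*(-465)/458 = -1*465/458 = -465/458 ≈ -1.0153)
(U + 372031)/(47774 - 37*20*10) = (-465/458 + 372031)/(47774 - 37*20*10) = 170389733/(458*(47774 - 740*10)) = 170389733/(458*(47774 - 7400)) = (170389733/458)/40374 = (170389733/458)*(1/40374) = 170389733/18491292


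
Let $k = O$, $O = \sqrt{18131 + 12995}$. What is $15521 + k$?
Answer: $15521 + \sqrt{31126} \approx 15697.0$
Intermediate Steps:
$O = \sqrt{31126} \approx 176.43$
$k = \sqrt{31126} \approx 176.43$
$15521 + k = 15521 + \sqrt{31126}$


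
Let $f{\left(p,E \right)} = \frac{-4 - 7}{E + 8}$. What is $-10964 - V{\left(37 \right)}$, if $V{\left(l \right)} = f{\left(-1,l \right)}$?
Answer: $- \frac{493369}{45} \approx -10964.0$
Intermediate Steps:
$f{\left(p,E \right)} = - \frac{11}{8 + E}$
$V{\left(l \right)} = - \frac{11}{8 + l}$
$-10964 - V{\left(37 \right)} = -10964 - - \frac{11}{8 + 37} = -10964 - - \frac{11}{45} = -10964 + \frac{11}{45} = - \frac{493369}{45}$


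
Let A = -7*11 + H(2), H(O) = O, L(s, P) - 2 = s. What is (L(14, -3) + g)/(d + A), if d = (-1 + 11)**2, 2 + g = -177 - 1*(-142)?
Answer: -21/25 ≈ -0.84000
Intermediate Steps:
L(s, P) = 2 + s
g = -37 (g = -2 + (-177 - 1*(-142)) = -2 + (-177 + 142) = -2 - 35 = -37)
d = 100 (d = 10**2 = 100)
A = -75 (A = -7*11 + 2 = -77 + 2 = -75)
(L(14, -3) + g)/(d + A) = ((2 + 14) - 37)/(100 - 75) = (16 - 37)/25 = -21*1/25 = -21/25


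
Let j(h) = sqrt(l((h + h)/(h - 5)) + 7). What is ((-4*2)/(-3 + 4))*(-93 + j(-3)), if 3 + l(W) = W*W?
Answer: 744 - 2*sqrt(73) ≈ 726.91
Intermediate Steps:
l(W) = -3 + W**2 (l(W) = -3 + W*W = -3 + W**2)
j(h) = sqrt(4 + 4*h**2/(-5 + h)**2) (j(h) = sqrt((-3 + ((h + h)/(h - 5))**2) + 7) = sqrt((-3 + ((2*h)/(-5 + h))**2) + 7) = sqrt((-3 + (2*h/(-5 + h))**2) + 7) = sqrt((-3 + 4*h**2/(-5 + h)**2) + 7) = sqrt(4 + 4*h**2/(-5 + h)**2))
((-4*2)/(-3 + 4))*(-93 + j(-3)) = ((-4*2)/(-3 + 4))*(-93 + 2*sqrt(1 + (-3)**2/(-5 - 3)**2)) = (-8/1)*(-93 + 2*sqrt(1 + 9/(-8)**2)) = (-8*1)*(-93 + 2*sqrt(1 + 9*(1/64))) = -8*(-93 + 2*sqrt(1 + 9/64)) = -8*(-93 + 2*sqrt(73/64)) = -8*(-93 + 2*(sqrt(73)/8)) = -8*(-93 + sqrt(73)/4) = 744 - 2*sqrt(73)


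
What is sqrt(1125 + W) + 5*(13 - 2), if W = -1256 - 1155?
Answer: 55 + I*sqrt(1286) ≈ 55.0 + 35.861*I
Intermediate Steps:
W = -2411
sqrt(1125 + W) + 5*(13 - 2) = sqrt(1125 - 2411) + 5*(13 - 2) = sqrt(-1286) + 5*11 = I*sqrt(1286) + 55 = 55 + I*sqrt(1286)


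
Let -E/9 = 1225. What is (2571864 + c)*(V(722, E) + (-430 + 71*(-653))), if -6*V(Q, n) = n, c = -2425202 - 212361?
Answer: 5907062789/2 ≈ 2.9535e+9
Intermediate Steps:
E = -11025 (E = -9*1225 = -11025)
c = -2637563
V(Q, n) = -n/6
(2571864 + c)*(V(722, E) + (-430 + 71*(-653))) = (2571864 - 2637563)*(-1/6*(-11025) + (-430 + 71*(-653))) = -65699*(3675/2 + (-430 - 46363)) = -65699*(3675/2 - 46793) = -65699*(-89911/2) = 5907062789/2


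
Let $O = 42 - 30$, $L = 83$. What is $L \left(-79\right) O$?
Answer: $-78684$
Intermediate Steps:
$O = 12$ ($O = 42 - 30 = 12$)
$L \left(-79\right) O = 83 \left(-79\right) 12 = \left(-6557\right) 12 = -78684$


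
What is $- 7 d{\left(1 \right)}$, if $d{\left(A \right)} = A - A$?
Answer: $0$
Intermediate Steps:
$d{\left(A \right)} = 0$
$- 7 d{\left(1 \right)} = \left(-7\right) 0 = 0$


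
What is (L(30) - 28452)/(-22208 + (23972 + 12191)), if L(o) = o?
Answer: -28422/13955 ≈ -2.0367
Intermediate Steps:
(L(30) - 28452)/(-22208 + (23972 + 12191)) = (30 - 28452)/(-22208 + (23972 + 12191)) = -28422/(-22208 + 36163) = -28422/13955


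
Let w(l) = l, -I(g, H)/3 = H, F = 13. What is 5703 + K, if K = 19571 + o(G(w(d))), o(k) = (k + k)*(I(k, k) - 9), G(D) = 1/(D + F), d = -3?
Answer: 1263607/50 ≈ 25272.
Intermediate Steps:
I(g, H) = -3*H
G(D) = 1/(13 + D) (G(D) = 1/(D + 13) = 1/(13 + D))
o(k) = 2*k*(-9 - 3*k) (o(k) = (k + k)*(-3*k - 9) = (2*k)*(-9 - 3*k) = 2*k*(-9 - 3*k))
K = 978457/50 (K = 19571 - 6*(3 + 1/(13 - 3))/(13 - 3) = 19571 - 6*(3 + 1/10)/10 = 19571 - 6*⅒*(3 + ⅒) = 19571 - 6*⅒*31/10 = 19571 - 93/50 = 978457/50 ≈ 19569.)
5703 + K = 5703 + 978457/50 = 1263607/50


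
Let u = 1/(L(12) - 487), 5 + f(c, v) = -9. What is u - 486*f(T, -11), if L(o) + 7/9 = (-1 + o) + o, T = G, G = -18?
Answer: 28461123/4183 ≈ 6804.0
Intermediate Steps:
T = -18
f(c, v) = -14 (f(c, v) = -5 - 9 = -14)
L(o) = -16/9 + 2*o (L(o) = -7/9 + ((-1 + o) + o) = -7/9 + (-1 + 2*o) = -16/9 + 2*o)
u = -9/4183 (u = 1/((-16/9 + 2*12) - 487) = 1/((-16/9 + 24) - 487) = 1/(200/9 - 487) = 1/(-4183/9) = -9/4183 ≈ -0.0021516)
u - 486*f(T, -11) = -9/4183 - 486*(-14) = -9/4183 + 6804 = 28461123/4183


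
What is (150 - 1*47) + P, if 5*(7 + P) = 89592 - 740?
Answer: 89332/5 ≈ 17866.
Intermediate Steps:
P = 88817/5 (P = -7 + (89592 - 740)/5 = -7 + (⅕)*88852 = -7 + 88852/5 = 88817/5 ≈ 17763.)
(150 - 1*47) + P = (150 - 1*47) + 88817/5 = (150 - 47) + 88817/5 = 103 + 88817/5 = 89332/5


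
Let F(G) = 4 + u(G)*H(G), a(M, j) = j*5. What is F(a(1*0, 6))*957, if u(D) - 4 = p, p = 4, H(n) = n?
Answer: 233508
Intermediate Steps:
u(D) = 8 (u(D) = 4 + 4 = 8)
a(M, j) = 5*j
F(G) = 4 + 8*G
F(a(1*0, 6))*957 = (4 + 8*(5*6))*957 = (4 + 8*30)*957 = (4 + 240)*957 = 244*957 = 233508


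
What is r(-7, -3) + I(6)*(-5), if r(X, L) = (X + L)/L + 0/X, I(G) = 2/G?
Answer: 5/3 ≈ 1.6667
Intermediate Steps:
r(X, L) = (L + X)/L (r(X, L) = (L + X)/L + 0 = (L + X)/L)
r(-7, -3) + I(6)*(-5) = (-3 - 7)/(-3) + (2/6)*(-5) = -1/3*(-10) + (2*(1/6))*(-5) = 10/3 + (1/3)*(-5) = 10/3 - 5/3 = 5/3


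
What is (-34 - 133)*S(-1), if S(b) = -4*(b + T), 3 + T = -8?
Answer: -8016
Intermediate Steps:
T = -11 (T = -3 - 8 = -11)
S(b) = 44 - 4*b (S(b) = -4*(b - 11) = -4*(-11 + b) = 44 - 4*b)
(-34 - 133)*S(-1) = (-34 - 133)*(44 - 4*(-1)) = -167*(44 + 4) = -167*48 = -8016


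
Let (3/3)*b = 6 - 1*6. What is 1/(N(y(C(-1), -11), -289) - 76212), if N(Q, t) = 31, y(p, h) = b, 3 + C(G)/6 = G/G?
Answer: -1/76181 ≈ -1.3127e-5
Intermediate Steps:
b = 0 (b = 6 - 1*6 = 6 - 6 = 0)
C(G) = -12 (C(G) = -18 + 6*(G/G) = -18 + 6*1 = -18 + 6 = -12)
y(p, h) = 0
1/(N(y(C(-1), -11), -289) - 76212) = 1/(31 - 76212) = 1/(-76181) = -1/76181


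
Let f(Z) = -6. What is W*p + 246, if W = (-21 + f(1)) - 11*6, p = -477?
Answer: 44607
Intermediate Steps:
W = -93 (W = (-21 - 6) - 11*6 = -27 - 66 = -93)
W*p + 246 = -93*(-477) + 246 = 44361 + 246 = 44607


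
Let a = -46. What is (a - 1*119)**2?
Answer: 27225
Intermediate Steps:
(a - 1*119)**2 = (-46 - 1*119)**2 = (-46 - 119)**2 = (-165)**2 = 27225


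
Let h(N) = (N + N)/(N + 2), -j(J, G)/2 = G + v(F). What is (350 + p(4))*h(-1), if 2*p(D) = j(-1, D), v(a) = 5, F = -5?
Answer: -682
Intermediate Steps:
j(J, G) = -10 - 2*G (j(J, G) = -2*(G + 5) = -2*(5 + G) = -10 - 2*G)
h(N) = 2*N/(2 + N) (h(N) = (2*N)/(2 + N) = 2*N/(2 + N))
p(D) = -5 - D (p(D) = (-10 - 2*D)/2 = -5 - D)
(350 + p(4))*h(-1) = (350 + (-5 - 1*4))*(2*(-1)/(2 - 1)) = (350 + (-5 - 4))*(2*(-1)/1) = (350 - 9)*(2*(-1)*1) = 341*(-2) = -682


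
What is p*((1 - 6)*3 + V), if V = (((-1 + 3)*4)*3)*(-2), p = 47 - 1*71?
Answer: 1512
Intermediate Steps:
p = -24 (p = 47 - 71 = -24)
V = -48 (V = ((2*4)*3)*(-2) = (8*3)*(-2) = 24*(-2) = -48)
p*((1 - 6)*3 + V) = -24*((1 - 6)*3 - 48) = -24*(-5*3 - 48) = -24*(-15 - 48) = -24*(-63) = 1512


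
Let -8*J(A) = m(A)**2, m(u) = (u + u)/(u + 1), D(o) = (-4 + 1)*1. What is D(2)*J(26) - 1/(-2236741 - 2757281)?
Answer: 562659893/404515782 ≈ 1.3909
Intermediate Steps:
D(o) = -3 (D(o) = -3*1 = -3)
m(u) = 2*u/(1 + u) (m(u) = (2*u)/(1 + u) = 2*u/(1 + u))
J(A) = -A**2/(2*(1 + A)**2) (J(A) = -4*A**2/(1 + A)**2/8 = -A**2/(2*(1 + A)**2))
D(2)*J(26) - 1/(-2236741 - 2757281) = -(-3)*26**2/(2*(1 + 26)**2) - 1/(-2236741 - 2757281) = -(-3)*676/(2*27**2) - 1/(-4994022) = -(-3)*676/(2*729) - 1*(-1/4994022) = -3*(-338/729) + 1/4994022 = 338/243 + 1/4994022 = 562659893/404515782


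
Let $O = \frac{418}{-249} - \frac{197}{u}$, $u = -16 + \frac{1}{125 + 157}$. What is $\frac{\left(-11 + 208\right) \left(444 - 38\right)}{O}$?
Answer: $\frac{6417064407}{853382} \approx 7519.6$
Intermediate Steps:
$u = - \frac{4511}{282}$ ($u = -16 + \frac{1}{282} = - \frac{4511}{282} \approx -15.996$)
$O = \frac{11947348}{1123239}$ ($O = \frac{418}{-249} - \frac{197}{- \frac{4511}{282}} = 418 \left(- \frac{1}{249}\right) - - \frac{55554}{4511} = - \frac{418}{249} + \frac{55554}{4511} = \frac{11947348}{1123239} \approx 10.637$)
$\frac{\left(-11 + 208\right) \left(444 - 38\right)}{O} = \frac{\left(-11 + 208\right) \left(444 - 38\right)}{\frac{11947348}{1123239}} = 197 \cdot 406 \cdot \frac{1123239}{11947348} = 79982 \cdot \frac{1123239}{11947348} = \frac{6417064407}{853382}$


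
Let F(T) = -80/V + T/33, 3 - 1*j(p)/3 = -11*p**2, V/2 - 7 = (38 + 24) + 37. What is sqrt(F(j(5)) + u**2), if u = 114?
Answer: sqrt(4425659106)/583 ≈ 114.11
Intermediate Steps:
V = 212 (V = 14 + 2*((38 + 24) + 37) = 14 + 2*(62 + 37) = 14 + 2*99 = 14 + 198 = 212)
j(p) = 9 + 33*p**2 (j(p) = 9 - (-33)*p**2 = 9 + 33*p**2)
F(T) = -20/53 + T/33 (F(T) = -80/212 + T/33 = -80*1/212 + T*(1/33) = -20/53 + T/33)
sqrt(F(j(5)) + u**2) = sqrt((-20/53 + (9 + 33*5**2)/33) + 114**2) = sqrt((-20/53 + (9 + 33*25)/33) + 12996) = sqrt((-20/53 + (9 + 825)/33) + 12996) = sqrt((-20/53 + (1/33)*834) + 12996) = sqrt((-20/53 + 278/11) + 12996) = sqrt(14514/583 + 12996) = sqrt(7591182/583) = sqrt(4425659106)/583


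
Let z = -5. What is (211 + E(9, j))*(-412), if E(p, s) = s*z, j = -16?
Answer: -119892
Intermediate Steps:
E(p, s) = -5*s (E(p, s) = s*(-5) = -5*s)
(211 + E(9, j))*(-412) = (211 - 5*(-16))*(-412) = (211 + 80)*(-412) = 291*(-412) = -119892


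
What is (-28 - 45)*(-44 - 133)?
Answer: 12921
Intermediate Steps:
(-28 - 45)*(-44 - 133) = -73*(-177) = 12921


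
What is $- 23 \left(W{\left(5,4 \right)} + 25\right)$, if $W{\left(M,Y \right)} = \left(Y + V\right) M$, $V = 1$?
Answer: $-1150$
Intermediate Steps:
$W{\left(M,Y \right)} = M \left(1 + Y\right)$ ($W{\left(M,Y \right)} = \left(Y + 1\right) M = \left(1 + Y\right) M = M \left(1 + Y\right)$)
$- 23 \left(W{\left(5,4 \right)} + 25\right) = - 23 \left(5 \left(1 + 4\right) + 25\right) = - 23 \left(5 \cdot 5 + 25\right) = - 23 \left(25 + 25\right) = \left(-23\right) 50 = -1150$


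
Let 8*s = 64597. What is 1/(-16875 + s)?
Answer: -8/70403 ≈ -0.00011363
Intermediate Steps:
s = 64597/8 (s = (⅛)*64597 = 64597/8 ≈ 8074.6)
1/(-16875 + s) = 1/(-16875 + 64597/8) = 1/(-70403/8) = -8/70403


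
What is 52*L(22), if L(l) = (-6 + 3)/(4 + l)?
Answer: -6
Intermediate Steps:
L(l) = -3/(4 + l)
52*L(22) = 52*(-3/(4 + 22)) = 52*(-3/26) = -6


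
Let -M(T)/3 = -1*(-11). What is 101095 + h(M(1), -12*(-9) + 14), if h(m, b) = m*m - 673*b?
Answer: 20078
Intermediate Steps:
M(T) = -33 (M(T) = -(-3)*(-11) = -3*11 = -33)
h(m, b) = m² - 673*b
101095 + h(M(1), -12*(-9) + 14) = 101095 + ((-33)² - 673*(-12*(-9) + 14)) = 101095 + (1089 - 673*(108 + 14)) = 101095 + (1089 - 673*122) = 101095 + (1089 - 82106) = 101095 - 81017 = 20078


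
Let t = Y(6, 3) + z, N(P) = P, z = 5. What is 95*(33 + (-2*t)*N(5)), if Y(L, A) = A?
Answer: -4465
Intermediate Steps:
t = 8 (t = 3 + 5 = 8)
95*(33 + (-2*t)*N(5)) = 95*(33 - 2*8*5) = 95*(33 - 16*5) = 95*(33 - 80) = 95*(-47) = -4465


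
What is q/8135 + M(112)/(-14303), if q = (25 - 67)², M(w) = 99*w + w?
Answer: -65881508/116354905 ≈ -0.56621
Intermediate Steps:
M(w) = 100*w
q = 1764 (q = (-42)² = 1764)
q/8135 + M(112)/(-14303) = 1764/8135 + (100*112)/(-14303) = 1764*(1/8135) + 11200*(-1/14303) = 1764/8135 - 11200/14303 = -65881508/116354905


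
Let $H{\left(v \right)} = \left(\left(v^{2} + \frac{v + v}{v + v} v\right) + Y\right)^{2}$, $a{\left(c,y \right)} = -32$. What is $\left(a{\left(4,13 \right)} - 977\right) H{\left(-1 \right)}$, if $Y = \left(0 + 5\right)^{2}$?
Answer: $-630625$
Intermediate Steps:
$Y = 25$ ($Y = 5^{2} = 25$)
$H{\left(v \right)} = \left(25 + v + v^{2}\right)^{2}$ ($H{\left(v \right)} = \left(\left(v^{2} + \frac{v + v}{v + v} v\right) + 25\right)^{2} = \left(\left(v^{2} + \frac{2 v}{2 v} v\right) + 25\right)^{2} = \left(\left(v^{2} + 2 v \frac{1}{2 v} v\right) + 25\right)^{2} = \left(\left(v^{2} + 1 v\right) + 25\right)^{2} = \left(\left(v^{2} + v\right) + 25\right)^{2} = \left(\left(v + v^{2}\right) + 25\right)^{2} = \left(25 + v + v^{2}\right)^{2}$)
$\left(a{\left(4,13 \right)} - 977\right) H{\left(-1 \right)} = \left(-32 - 977\right) \left(25 - 1 + \left(-1\right)^{2}\right)^{2} = - 1009 \left(25 - 1 + 1\right)^{2} = - 1009 \cdot 25^{2} = \left(-1009\right) 625 = -630625$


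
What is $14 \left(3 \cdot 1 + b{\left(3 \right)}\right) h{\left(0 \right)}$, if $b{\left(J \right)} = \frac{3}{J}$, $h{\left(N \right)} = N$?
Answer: $0$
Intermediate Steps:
$14 \left(3 \cdot 1 + b{\left(3 \right)}\right) h{\left(0 \right)} = 14 \left(3 \cdot 1 + \frac{3}{3}\right) 0 = 14 \left(3 + 3 \cdot \frac{1}{3}\right) 0 = 14 \left(3 + 1\right) 0 = 14 \cdot 4 \cdot 0 = 14 \cdot 0 = 0$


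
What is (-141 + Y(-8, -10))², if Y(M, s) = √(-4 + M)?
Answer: 19869 - 564*I*√3 ≈ 19869.0 - 976.88*I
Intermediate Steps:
(-141 + Y(-8, -10))² = (-141 + √(-4 - 8))² = (-141 + √(-12))² = (-141 + 2*I*√3)²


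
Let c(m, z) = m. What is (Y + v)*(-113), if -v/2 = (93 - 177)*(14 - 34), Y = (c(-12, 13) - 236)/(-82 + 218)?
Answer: 6458063/17 ≈ 3.7989e+5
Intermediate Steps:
Y = -31/17 (Y = (-12 - 236)/(-82 + 218) = -248/136 = -248*1/136 = -31/17 ≈ -1.8235)
v = -3360 (v = -2*(93 - 177)*(14 - 34) = -(-168)*(-20) = -2*1680 = -3360)
(Y + v)*(-113) = (-31/17 - 3360)*(-113) = -57151/17*(-113) = 6458063/17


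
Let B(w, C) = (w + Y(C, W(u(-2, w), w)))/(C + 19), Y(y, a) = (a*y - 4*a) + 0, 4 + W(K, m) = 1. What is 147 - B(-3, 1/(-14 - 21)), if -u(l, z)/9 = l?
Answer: 48645/332 ≈ 146.52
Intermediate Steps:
u(l, z) = -9*l
W(K, m) = -3 (W(K, m) = -4 + 1 = -3)
Y(y, a) = -4*a + a*y (Y(y, a) = (-4*a + a*y) + 0 = -4*a + a*y)
B(w, C) = (12 + w - 3*C)/(19 + C) (B(w, C) = (w - 3*(-4 + C))/(C + 19) = (w + (12 - 3*C))/(19 + C) = (12 + w - 3*C)/(19 + C))
147 - B(-3, 1/(-14 - 21)) = 147 - (12 - 3 - 3/(-14 - 21))/(19 + 1/(-14 - 21)) = 147 - (12 - 3 - 3/(-35))/(19 + 1/(-35)) = 147 - (12 - 3 - 3*(-1/35))/(19 - 1/35) = 147 - (12 - 3 + 3/35)/664/35 = 147 - 35*318/(664*35) = 147 - 1*159/332 = 147 - 159/332 = 48645/332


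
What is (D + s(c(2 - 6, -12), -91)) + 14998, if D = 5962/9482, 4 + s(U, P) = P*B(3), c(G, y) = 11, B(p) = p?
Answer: 6345022/431 ≈ 14722.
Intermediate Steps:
s(U, P) = -4 + 3*P (s(U, P) = -4 + P*3 = -4 + 3*P)
D = 271/431 (D = 5962*(1/9482) = 271/431 ≈ 0.62877)
(D + s(c(2 - 6, -12), -91)) + 14998 = (271/431 + (-4 + 3*(-91))) + 14998 = (271/431 + (-4 - 273)) + 14998 = (271/431 - 277) + 14998 = -119116/431 + 14998 = 6345022/431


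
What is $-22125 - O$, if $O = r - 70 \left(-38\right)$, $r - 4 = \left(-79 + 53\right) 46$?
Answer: $-23593$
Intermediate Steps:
$r = -1192$ ($r = 4 + \left(-79 + 53\right) 46 = 4 - 1196 = -1192$)
$O = 1468$ ($O = -1192 - 70 \left(-38\right) = -1192 - -2660 = -1192 + 2660 = 1468$)
$-22125 - O = -22125 - 1468 = -23593$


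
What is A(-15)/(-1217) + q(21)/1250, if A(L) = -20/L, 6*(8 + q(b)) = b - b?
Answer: -17104/2281875 ≈ -0.0074956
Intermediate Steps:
q(b) = -8 (q(b) = -8 + (b - b)/6 = -8 + (1/6)*0 = -8 + 0 = -8)
A(-15)/(-1217) + q(21)/1250 = -20/(-15)/(-1217) - 8/1250 = -20*(-1/15)*(-1/1217) - 8*1/1250 = (4/3)*(-1/1217) - 4/625 = -4/3651 - 4/625 = -17104/2281875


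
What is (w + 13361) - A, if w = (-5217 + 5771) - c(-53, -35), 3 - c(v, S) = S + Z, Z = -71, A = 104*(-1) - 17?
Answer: 13927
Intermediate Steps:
A = -121 (A = -104 - 17 = -121)
c(v, S) = 74 - S (c(v, S) = 3 - (S - 71) = 3 - (-71 + S) = 3 + (71 - S) = 74 - S)
w = 445 (w = (-5217 + 5771) - (74 - 1*(-35)) = 554 - (74 + 35) = 554 - 1*109 = 554 - 109 = 445)
(w + 13361) - A = (445 + 13361) - 1*(-121) = 13806 + 121 = 13927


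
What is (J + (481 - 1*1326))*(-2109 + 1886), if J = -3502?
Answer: 969381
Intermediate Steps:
(J + (481 - 1*1326))*(-2109 + 1886) = (-3502 + (481 - 1*1326))*(-2109 + 1886) = (-3502 + (481 - 1326))*(-223) = (-3502 - 845)*(-223) = -4347*(-223) = 969381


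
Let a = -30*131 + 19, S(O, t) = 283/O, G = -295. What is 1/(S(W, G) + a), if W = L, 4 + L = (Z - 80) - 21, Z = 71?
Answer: -34/133257 ≈ -0.00025515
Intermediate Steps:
L = -34 (L = -4 + ((71 - 80) - 21) = -4 + (-9 - 21) = -4 - 30 = -34)
W = -34
a = -3911 (a = -3930 + 19 = -3911)
1/(S(W, G) + a) = 1/(283/(-34) - 3911) = 1/(283*(-1/34) - 3911) = 1/(-283/34 - 3911) = 1/(-133257/34) = -34/133257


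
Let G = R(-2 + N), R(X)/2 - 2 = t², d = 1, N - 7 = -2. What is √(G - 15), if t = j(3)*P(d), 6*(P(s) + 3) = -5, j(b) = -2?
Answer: √959/3 ≈ 10.323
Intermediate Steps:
N = 5 (N = 7 - 2 = 5)
P(s) = -23/6 (P(s) = -3 + (⅙)*(-5) = -3 - ⅚ = -23/6)
t = 23/3 (t = -2*(-23/6) = 23/3 ≈ 7.6667)
R(X) = 1094/9 (R(X) = 4 + 2*(23/3)² = 4 + 2*(529/9) = 4 + 1058/9 = 1094/9)
G = 1094/9 ≈ 121.56
√(G - 15) = √(1094/9 - 15) = √(959/9) = √959/3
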